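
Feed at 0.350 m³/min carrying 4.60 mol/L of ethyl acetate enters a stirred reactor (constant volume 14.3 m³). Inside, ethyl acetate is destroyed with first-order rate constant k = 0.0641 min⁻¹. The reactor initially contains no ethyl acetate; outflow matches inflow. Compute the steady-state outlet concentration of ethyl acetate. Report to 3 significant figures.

V dC/dt = Q(C_in − C) − k V C.
At steady state: 0 = Q C_in − (Q + kV) C_ss, so C_ss = Q C_in/(Q + kV).
C_ss = 0.350·4.60/(0.350 + 0.0641·14.3) = 1.6100/1.2666 = 1.2711 mol/L.

1.27 mol/L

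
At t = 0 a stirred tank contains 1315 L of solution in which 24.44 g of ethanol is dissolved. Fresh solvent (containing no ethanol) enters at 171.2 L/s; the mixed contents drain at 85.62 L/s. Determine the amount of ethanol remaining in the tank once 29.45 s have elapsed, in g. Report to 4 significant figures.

8.375 g

Total volume: dV/dt = Q_in − Q_out = 85.5800 L/s, so V(t) = 1315 + 85.5800 t and V(29.45) = 3835.33 L.
Solute balance: dm/dt = 0 − Q_out C = −Q_out m/V(t).
dm/m = −Q_out dt/(V₀ + 85.5800 t); integrating gives ln(m/m₀) = −(Q_out/(Q_in−Q_out)) ln(V/V₀).
m = m₀ (V₀/V)^(Q_out/(Q_in−Q_out)) = 24.44 × (1315/3835.33)^(1.00047) = 8.37542 g.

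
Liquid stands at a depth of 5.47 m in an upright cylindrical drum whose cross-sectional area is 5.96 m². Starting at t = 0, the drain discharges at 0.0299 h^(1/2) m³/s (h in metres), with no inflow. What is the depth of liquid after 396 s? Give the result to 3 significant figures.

1.81 m

Unsteady balance on liquid volume: A dh/dt = −0.0299 √h.
∫ h^(−1/2) dh = −(0.0299/A) ∫ dt, giving 2√h = 2√h₀ − (0.0299/A) t.
√h = √5.47 − 0.0299·396/(2·5.96) = 2.3388 − 0.99332 = 1.3455.
h = 1.3455² = 1.8103 m.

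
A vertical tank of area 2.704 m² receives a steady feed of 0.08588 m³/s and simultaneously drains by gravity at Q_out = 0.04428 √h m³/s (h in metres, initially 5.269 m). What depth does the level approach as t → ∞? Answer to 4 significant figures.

Level balance: A dh/dt = 0.08588 − 0.04428 √h. Setting dh/dt = 0:
Q_in = 0.04428 √h_ss ⇒ √h_ss = 0.08588/0.04428 = 1.93948.
h_ss = 1.93948² = 3.76157 m. (Since h₀ = 5.269 m > h_ss, the level will fall toward this value.)

3.762 m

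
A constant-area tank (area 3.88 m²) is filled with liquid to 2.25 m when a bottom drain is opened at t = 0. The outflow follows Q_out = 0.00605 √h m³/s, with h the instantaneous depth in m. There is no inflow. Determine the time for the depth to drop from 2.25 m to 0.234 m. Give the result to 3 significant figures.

A dh/dt = −Q_out = −0.00605 √h.
This is separable: 2 d(√h)/dt = −0.00605/A, so √h = √h₀ − (0.00605/(2A)) t.
t = 2A(√h₀ − √h)/0.00605 = 2·3.88·(√2.25 − √0.234)/0.00605
  = 7.7600 × (1.5000 − 0.48374) / 0.00605 = 1303.5 s.

1300 s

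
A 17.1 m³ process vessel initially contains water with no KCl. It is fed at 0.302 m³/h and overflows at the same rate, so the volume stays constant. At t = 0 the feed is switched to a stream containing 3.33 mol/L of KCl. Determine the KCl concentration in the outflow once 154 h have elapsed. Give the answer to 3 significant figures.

3.11 mol/L

Species balance on the tank: V dC/dt = Q(C_in − C).
So dC/dt = (C_in − C)/τ with τ = V/Q = 17.1/0.302 = 56.623 h.
C approaches C_in exponentially: C(t) = C_in + (C₀ − C_in) e^(−t/τ).
C(154) = 3.33 + (0 − 3.33)·e^(−154/56.623) = 3.33 + (-3.3300)·0.065890 = 3.1106 mol/L.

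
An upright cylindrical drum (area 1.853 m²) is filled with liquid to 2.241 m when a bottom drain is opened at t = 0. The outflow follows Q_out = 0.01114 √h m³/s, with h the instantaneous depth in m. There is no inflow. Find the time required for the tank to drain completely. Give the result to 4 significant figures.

498.0 s

Accumulation of liquid (constant cross-section A): A dh/dt = −0.01114 √h.
∫ h^(−1/2) dh = −(0.01114/A) ∫ dt, giving 2√h = 2√h₀ − (0.01114/A) t.
Set h = 0: 2√h₀ = (0.01114/A) t_empty ⇒ t_empty = 2A√h₀/0.01114.
t_empty = 2·1.853·√2.241/0.01114 = 3.70600·1.49700/0.01114 = 498.014 s.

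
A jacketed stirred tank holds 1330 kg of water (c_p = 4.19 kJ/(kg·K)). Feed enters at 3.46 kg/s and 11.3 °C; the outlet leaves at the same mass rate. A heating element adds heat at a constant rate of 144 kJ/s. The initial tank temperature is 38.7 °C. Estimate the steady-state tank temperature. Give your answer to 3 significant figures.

Heat balance on the well-mixed liquid: M c_p dT/dt = ṁ c_p (T_in − T) + 144.
At steady state dT/dt = 0 ⇒ T_ss = T_in + Q̇/(ṁ c_p) = 11.3 + 144/(3.46·4.19) = 21.233 °C.

21.2 °C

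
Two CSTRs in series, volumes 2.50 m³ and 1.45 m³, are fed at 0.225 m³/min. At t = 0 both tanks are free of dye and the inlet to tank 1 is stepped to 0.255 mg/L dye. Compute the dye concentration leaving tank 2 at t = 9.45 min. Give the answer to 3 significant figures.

Species balance on tank i: dCᵢ/dt = (Cᵢ₋₁ − Cᵢ)/τᵢ with τᵢ = Vᵢ/Q.
τ₁ = 2.50/0.225 = 11.111 min; τ₂ = 1.45/0.225 = 6.4444 min.
Tank 1: C₁ = C_in(1 − e^(−t/τ₁)). Tank 2 (τ₁ ≠ τ₂): C₂ = C_in[1 − (τ₁ e^(−t/τ₁) − τ₂ e^(−t/τ₂))/(τ₁ − τ₂)].
At t = 9.45: e^(−t/τ₁) = 0.42720, e^(−t/τ₂) = 0.23076.
C₂ = 0.255·[1 − (11.111·0.42720 − 6.4444·0.23076)/(4.6667)] = 0.255·0.30152 = 0.076888 mg/L.

0.0769 mg/L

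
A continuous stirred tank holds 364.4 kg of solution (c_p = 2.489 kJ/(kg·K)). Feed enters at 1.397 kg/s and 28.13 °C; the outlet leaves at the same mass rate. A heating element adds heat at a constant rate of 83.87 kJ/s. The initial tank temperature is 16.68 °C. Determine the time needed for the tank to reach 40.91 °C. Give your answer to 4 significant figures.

First-law balance (no shaft work): M c_p dT/dt = ṁ c_p (T_in − T) + 83.87.
τ = M/ṁ = 260.845 s; T_ss = T_in + Q̇/(ṁ c_p) = 52.2504 °C.
T(t) = T_ss + (T₀ − T_ss) e^(−t/τ). Set T = 40.91:
e^(−t/τ) = (40.91 − 52.2504)/(16.68 − 52.2504) = 0.318817
t = −260.845 · ln(0.318817) = 298.182 s.

298.2 s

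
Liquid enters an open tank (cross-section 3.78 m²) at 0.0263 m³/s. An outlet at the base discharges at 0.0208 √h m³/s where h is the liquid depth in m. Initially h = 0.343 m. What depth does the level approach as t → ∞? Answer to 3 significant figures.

1.60 m

Unsteady balance on liquid volume: A dh/dt = Q_in − 0.0208 √h. At steady state dh/dt = 0:
Q_in = 0.0208 √h_ss ⇒ √h_ss = 0.0263/0.0208 = 1.2644.
h_ss = 1.2644² = 1.5988 m. (Since h₀ = 0.343 m < h_ss, the level will rise toward this value.)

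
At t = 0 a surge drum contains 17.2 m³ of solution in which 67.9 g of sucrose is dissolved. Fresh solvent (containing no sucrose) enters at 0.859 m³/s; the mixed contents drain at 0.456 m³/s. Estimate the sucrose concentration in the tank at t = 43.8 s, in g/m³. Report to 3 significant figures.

0.876 g/m³

Let m(t) be the amount of sucrose. Volume: V(t) = V₀ + (Q_in − Q_out) t = 17.2 + 0.40300 t; V(43.8) = 34.851 m³.
Species balance (pure solvent in): dm/dt = −Q_out · m/V(t).
dm/m = −Q_out dt/(V₀ + 0.40300 t); integrating gives ln(m/m₀) = −(Q_out/(Q_in−Q_out)) ln(V/V₀).
m = m₀ (V₀/V)^(Q_out/(Q_in−Q_out)) = 67.9 × (17.2/34.851)^(1.1315) = 30.538 g.
C = m/V = 30.538/34.851 = 0.87624 g/m³.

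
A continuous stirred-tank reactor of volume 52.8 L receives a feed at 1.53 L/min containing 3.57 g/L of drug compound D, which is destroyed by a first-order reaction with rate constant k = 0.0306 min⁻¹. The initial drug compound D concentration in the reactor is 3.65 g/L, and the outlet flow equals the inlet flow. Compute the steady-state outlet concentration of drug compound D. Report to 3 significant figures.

Accumulation = in − out − consumed: V dC/dt = Q C_in − Q C − k V C.
Steady state (dC/dt = 0): C_ss = Q C_in/(Q + kV) = C_in/(1 + kV/Q).
C_ss = 1.53·3.57/(1.53 + 0.0306·52.8) = 5.4621/3.1457 = 1.7364 g/L.

1.74 g/L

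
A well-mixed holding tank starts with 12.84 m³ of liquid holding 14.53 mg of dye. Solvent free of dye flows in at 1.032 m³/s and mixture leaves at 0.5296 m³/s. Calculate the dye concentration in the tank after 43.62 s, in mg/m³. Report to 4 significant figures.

0.1463 mg/m³

Total volume: dV/dt = Q_in − Q_out = 0.502400 m³/s, so V(t) = 12.84 + 0.502400 t and V(43.62) = 34.7547 m³.
Solute balance: dm/dt = 0 − Q_out C = −Q_out m/V(t).
dm/m = −Q_out dt/(V₀ + 0.502400 t); integrating gives ln(m/m₀) = −(Q_out/(Q_in−Q_out)) ln(V/V₀).
m = m₀ (V₀/V)^(Q_out/(Q_in−Q_out)) = 14.53 × (12.84/34.7547)^(1.05414) = 5.08633 mg.
C = m/V = 5.08633/34.7547 = 0.146349 mg/m³.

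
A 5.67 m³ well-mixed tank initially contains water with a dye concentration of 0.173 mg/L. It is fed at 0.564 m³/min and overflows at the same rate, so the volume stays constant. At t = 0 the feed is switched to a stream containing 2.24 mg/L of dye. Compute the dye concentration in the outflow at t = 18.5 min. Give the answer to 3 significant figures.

1.91 mg/L

Accumulation = in − out for the solute gives V dC/dt = Q(C_in − C).
So dC/dt = (C_in − C)/τ with τ = V/Q = 5.67/0.564 = 10.053 min.
Solution: C(t) = C_in + (C₀ − C_in) e^(−t/τ).
C(18.5) = 2.24 + (0.173 − 2.24)·e^(−18.5/10.053) = 2.24 + (-2.0670)·0.15878 = 1.9118 mg/L.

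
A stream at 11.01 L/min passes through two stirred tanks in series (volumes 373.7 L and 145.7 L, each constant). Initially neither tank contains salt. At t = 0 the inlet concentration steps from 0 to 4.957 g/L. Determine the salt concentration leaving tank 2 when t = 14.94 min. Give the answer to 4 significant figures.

0.7496 g/L

Each tank obeys Vᵢ dCᵢ/dt = Q(Cᵢ₋₁ − Cᵢ), so τᵢ = Vᵢ/Q.
τ₁ = 373.7/11.01 = 33.9419 min; τ₂ = 145.7/11.01 = 13.2334 min.
Solving the cascade with C₁(0)=C₂(0)=0 gives C₂(t) = C_in[1 − (τ₁ e^(−t/τ₁) − τ₂ e^(−t/τ₂))/(τ₁ − τ₂)].
At t = 14.94: e^(−t/τ₁) = 0.643931, e^(−t/τ₂) = 0.323370.
C₂ = 4.957·[1 − (33.9419·0.643931 − 13.2334·0.323370)/(20.7084)] = 4.957·0.151220 = 0.749596 g/L.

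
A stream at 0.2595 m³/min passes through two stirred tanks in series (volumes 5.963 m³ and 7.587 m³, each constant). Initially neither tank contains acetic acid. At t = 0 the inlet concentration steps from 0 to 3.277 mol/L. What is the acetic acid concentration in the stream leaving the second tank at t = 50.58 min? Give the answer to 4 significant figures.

Species balance on tank i: dCᵢ/dt = (Cᵢ₋₁ − Cᵢ)/τᵢ with τᵢ = Vᵢ/Q.
τ₁ = 5.963/0.2595 = 22.9788 min; τ₂ = 7.587/0.2595 = 29.2370 min.
Tank 1: C₁ = C_in(1 − e^(−t/τ₁)). Tank 2 (τ₁ ≠ τ₂): C₂ = C_in[1 − (τ₁ e^(−t/τ₁) − τ₂ e^(−t/τ₂))/(τ₁ − τ₂)].
At t = 50.58: e^(−t/τ₁) = 0.110675, e^(−t/τ₂) = 0.177284.
C₂ = 3.277·[1 − (22.9788·0.110675 − 29.2370·0.177284)/(-6.25819)] = 3.277·0.578139 = 1.89456 mol/L.

1.895 mol/L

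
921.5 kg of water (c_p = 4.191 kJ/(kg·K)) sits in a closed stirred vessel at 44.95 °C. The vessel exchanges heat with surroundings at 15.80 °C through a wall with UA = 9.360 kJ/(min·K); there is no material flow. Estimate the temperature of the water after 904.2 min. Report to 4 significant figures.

M c_p dT/dt = −UA(T − T_amb).
dT/dt = (T_ss − T)/τ with T_ss = T_amb = 15.8000 °C, τ = M c_p/UA = 921.5·4.191/9.360 = 412.608 min.
T approaches T_ss exponentially: T(t) = T_ss + (T₀ − T_ss) e^(−t/τ).
T(904.2) = 15.8000 + (29.1500)·0.111757 = 19.0577 °C.

19.06 °C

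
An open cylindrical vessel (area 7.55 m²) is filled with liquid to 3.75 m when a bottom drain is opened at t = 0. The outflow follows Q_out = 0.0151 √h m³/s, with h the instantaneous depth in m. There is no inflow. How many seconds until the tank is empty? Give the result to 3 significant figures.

With no inflow, A dh/dt = −0.0151 √h.
Separate and integrate: 2(√h − √h₀) = −(0.0151/A) t.
Tank is empty when √h = 0: t_empty = 2A√h₀/0.0151.
t_empty = 2·7.55·√3.75/0.0151 = 15.100·1.9365/0.0151 = 1936.5 s.

1940 s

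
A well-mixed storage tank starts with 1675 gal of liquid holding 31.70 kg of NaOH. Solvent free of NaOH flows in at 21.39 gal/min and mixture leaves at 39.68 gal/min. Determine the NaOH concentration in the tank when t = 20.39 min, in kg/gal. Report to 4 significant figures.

0.01410 kg/gal

Total volume: dV/dt = Q_in − Q_out = -18.2900 gal/min, so V(t) = 1675 − 18.2900 t and V(20.39) = 1302.07 gal.
Species balance (pure solvent in): dm/dt = −Q_out · m/V(t).
Separate: dm/m = −Q_out dt/V(t) ⇒ ln(m/m₀) = −(Q_out/(Q_in−Q_out)) ln(V/V₀).
m = m₀ (V₀/V)^(Q_out/(Q_in−Q_out)) = 31.70 × (1675/1302.07)^(-2.16949) = 18.3551 kg.
C = m/V = 18.3551/1302.07 = 0.0140969 kg/gal.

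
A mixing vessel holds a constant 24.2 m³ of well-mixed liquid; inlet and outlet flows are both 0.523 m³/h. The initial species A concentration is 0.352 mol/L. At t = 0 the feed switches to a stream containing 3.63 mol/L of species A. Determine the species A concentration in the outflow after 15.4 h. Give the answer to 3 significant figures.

1.28 mol/L

Mass balance on the solute (V constant): V dC/dt = Q(C_in − C).
Rewrite as dC/dt + C/τ = C_in/τ, τ = V/Q = 46.272 h.
This is linear first-order; C(t) = C_in + (C₀ − C_in) e^(−t/τ).
C(15.4) = 3.63 + (0.352 − 3.63)·e^(−15.4/46.272) = 3.63 + (-3.2780)·0.71690 = 1.2800 mol/L.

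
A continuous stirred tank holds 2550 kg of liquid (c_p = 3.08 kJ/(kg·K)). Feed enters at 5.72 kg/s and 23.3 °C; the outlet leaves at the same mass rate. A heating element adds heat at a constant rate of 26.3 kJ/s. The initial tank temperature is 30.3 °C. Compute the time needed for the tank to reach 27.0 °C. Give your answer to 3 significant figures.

M c_p dT/dt = ṁ c_p (T_in − T) + Q̇.
τ = M/ṁ = 445.80 s; T_ss = T_in + Q̇/(ṁ c_p) = 24.793 °C.
T(t) = T_ss + (T₀ − T_ss) e^(−t/τ). Set T = 27.0:
e^(−t/τ) = (27.0 − 24.793)/(30.3 − 24.793) = 0.40078
t = −445.80 · ln(0.40078) = 407.62 s.

408 s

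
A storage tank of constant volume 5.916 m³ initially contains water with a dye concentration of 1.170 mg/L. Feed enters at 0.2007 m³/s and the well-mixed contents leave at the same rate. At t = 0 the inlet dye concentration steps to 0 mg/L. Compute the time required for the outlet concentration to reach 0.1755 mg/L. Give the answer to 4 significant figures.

Mass balance on the solute (V constant): V dC/dt = Q(C_in − C), so τ = V/Q = 29.4768 s.
C(t) = C_in + (C₀ − C_in) e^(−t/τ). Set C = 0.1755 and solve for t:
e^(−t/τ) = (C − C_in)/(C₀ − C_in) = (0.1755 − 0)/(1.170 − 0) = 0.150000
t = −τ ln(…) = 29.4768 × 1.89712 = 55.9211 s.

55.92 s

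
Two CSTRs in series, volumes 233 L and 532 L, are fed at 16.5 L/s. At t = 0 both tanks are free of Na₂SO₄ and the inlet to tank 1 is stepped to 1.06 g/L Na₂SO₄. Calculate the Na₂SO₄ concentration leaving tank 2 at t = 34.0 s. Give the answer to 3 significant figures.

0.477 g/L

Each tank obeys Vᵢ dCᵢ/dt = Q(Cᵢ₋₁ − Cᵢ), so τᵢ = Vᵢ/Q.
τ₁ = 233/16.5 = 14.121 s; τ₂ = 532/16.5 = 32.242 s.
Tank 1: C₁ = C_in(1 − e^(−t/τ₁)). Tank 2 (τ₁ ≠ τ₂): C₂ = C_in[1 − (τ₁ e^(−t/τ₁) − τ₂ e^(−t/τ₂))/(τ₁ − τ₂)].
At t = 34.0: e^(−t/τ₁) = 0.090020, e^(−t/τ₂) = 0.34836.
C₂ = 1.06·[1 − (14.121·0.090020 − 32.242·0.34836)/(-18.121)] = 1.06·0.45032 = 0.47734 g/L.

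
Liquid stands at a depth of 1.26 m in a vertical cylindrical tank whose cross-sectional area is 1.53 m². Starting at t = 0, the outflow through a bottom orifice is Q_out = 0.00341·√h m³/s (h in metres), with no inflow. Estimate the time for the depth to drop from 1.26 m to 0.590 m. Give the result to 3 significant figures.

With no inflow, A dh/dt = −0.00341 √h.
Separate and integrate: 2(√h − √h₀) = −(0.00341/A) t.
t = 2A(√h₀ − √h)/0.00341 = 2·1.53·(√1.26 − √0.590)/0.00341
  = 3.0600 × (1.1225 − 0.76811) / 0.00341 = 318.01 s.

318 s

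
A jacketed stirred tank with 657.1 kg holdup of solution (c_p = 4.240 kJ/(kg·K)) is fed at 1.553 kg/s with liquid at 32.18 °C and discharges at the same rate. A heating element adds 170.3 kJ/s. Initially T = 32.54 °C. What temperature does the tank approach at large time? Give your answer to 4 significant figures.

58.04 °C

M c_p dT/dt = ṁ c_p (T_in − T) + Q̇.
At steady state dT/dt = 0 ⇒ T_ss = T_in + Q̇/(ṁ c_p) = 32.18 + 170.3/(1.553·4.240) = 58.0429 °C.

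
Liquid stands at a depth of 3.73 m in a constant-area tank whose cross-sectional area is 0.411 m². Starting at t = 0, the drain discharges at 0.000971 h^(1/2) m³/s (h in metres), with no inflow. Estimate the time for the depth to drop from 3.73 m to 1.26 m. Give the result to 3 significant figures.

With no inflow, A dh/dt = −0.000971 √h.
This is separable: 2 d(√h)/dt = −0.000971/A, so √h = √h₀ − (0.000971/(2A)) t.
t = 2A(√h₀ − √h)/0.000971 = 2·0.411·(√3.73 − √1.26)/0.000971
  = 0.82200 × (1.9313 − 1.1225) / 0.000971 = 684.71 s.

685 s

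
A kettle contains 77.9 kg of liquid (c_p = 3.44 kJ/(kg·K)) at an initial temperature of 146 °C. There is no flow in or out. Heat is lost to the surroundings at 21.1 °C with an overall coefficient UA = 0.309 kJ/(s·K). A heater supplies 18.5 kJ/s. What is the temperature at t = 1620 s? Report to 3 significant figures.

Lumped-capacitance energy balance: M c_p dT/dt = UA(T_amb − T) + Q̇.
dT/dt = (T_ss − T)/τ with T_ss = T_amb + Q̇/UA = 21.1 + 18.5/0.309 = 80.971 °C, τ = M c_p/UA = 77.9·3.44/0.309 = 867.24 s.
T approaches T_ss exponentially: T(t) = T_ss + (T₀ − T_ss) e^(−t/τ).
T(1620) = 80.971 + (65.029)·0.15443 = 91.013 °C.

91.0 °C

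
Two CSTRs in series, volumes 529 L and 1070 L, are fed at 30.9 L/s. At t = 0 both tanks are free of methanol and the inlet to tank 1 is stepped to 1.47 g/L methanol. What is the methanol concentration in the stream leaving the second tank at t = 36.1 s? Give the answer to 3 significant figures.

Time constants: τᵢ = Vᵢ/Q for each well-mixed tank.
τ₁ = 529/30.9 = 17.120 s; τ₂ = 1070/30.9 = 34.628 s.
Solving the cascade with C₁(0)=C₂(0)=0 gives C₂(t) = C_in[1 − (τ₁ e^(−t/τ₁) − τ₂ e^(−t/τ₂))/(τ₁ − τ₂)].
At t = 36.1: e^(−t/τ₁) = 0.12140, e^(−t/τ₂) = 0.35257.
C₂ = 1.47·[1 − (17.120·0.12140 − 34.628·0.35257)/(-17.508)] = 1.47·0.42139 = 0.61945 g/L.

0.619 g/L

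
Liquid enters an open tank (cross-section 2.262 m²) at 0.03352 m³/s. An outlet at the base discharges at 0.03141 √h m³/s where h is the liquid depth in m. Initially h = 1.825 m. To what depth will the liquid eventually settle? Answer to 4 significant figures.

1.139 m

Unsteady balance on liquid volume: A dh/dt = Q_in − 0.03141 √h. At steady state dh/dt = 0:
Q_in = 0.03141 √h_ss ⇒ √h_ss = 0.03352/0.03141 = 1.06718.
h_ss = 1.06718² = 1.13886 m. (Since h₀ = 1.825 m > h_ss, the level will fall toward this value.)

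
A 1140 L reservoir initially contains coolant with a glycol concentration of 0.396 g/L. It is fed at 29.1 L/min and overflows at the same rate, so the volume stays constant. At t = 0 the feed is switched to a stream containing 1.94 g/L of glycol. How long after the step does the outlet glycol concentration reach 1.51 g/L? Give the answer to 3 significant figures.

Accumulation = in − out for the solute gives V dC/dt = Q(C_in − C), so τ = V/Q = 39.175 min.
C(t) = C_in + (C₀ − C_in) e^(−t/τ). Set C = 1.51 and solve for t:
e^(−t/τ) = (C − C_in)/(C₀ − C_in) = (1.51 − 1.94)/(0.396 − 1.94) = 0.27850
t = −τ ln(…) = 39.175 × 1.2783 = 50.080 min.

50.1 min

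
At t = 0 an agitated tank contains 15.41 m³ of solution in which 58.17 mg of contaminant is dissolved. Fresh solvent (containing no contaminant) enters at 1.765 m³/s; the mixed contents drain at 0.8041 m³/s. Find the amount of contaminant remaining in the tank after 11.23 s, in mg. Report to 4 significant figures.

Let m(t) be the amount of contaminant. Volume: V(t) = V₀ + (Q_in − Q_out) t = 15.41 + 0.960900 t; V(11.23) = 26.2009 m³.
Solute balance: dm/dt = 0 − Q_out C = −Q_out m/V(t).
Separate: dm/m = −Q_out dt/V(t) ⇒ ln(m/m₀) = −(Q_out/(Q_in−Q_out)) ln(V/V₀).
m = m₀ (V₀/V)^(Q_out/(Q_in−Q_out)) = 58.17 × (15.41/26.2009)^(0.836820) = 37.3079 mg.

37.31 mg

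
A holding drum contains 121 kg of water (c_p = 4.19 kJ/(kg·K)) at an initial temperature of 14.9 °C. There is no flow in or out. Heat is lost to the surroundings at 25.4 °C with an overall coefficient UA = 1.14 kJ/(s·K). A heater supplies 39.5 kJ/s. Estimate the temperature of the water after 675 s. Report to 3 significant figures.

Unsteady energy balance on the tank contents: M c_p dT/dt = −UA(T − T_amb) + Q̇.
dT/dt = (T_ss − T)/τ with T_ss = T_amb + Q̇/UA = 25.4 + 39.5/1.14 = 60.049 °C, τ = M c_p/UA = 121·4.19/1.14 = 444.73 s.
T approaches T_ss exponentially: T(t) = T_ss + (T₀ − T_ss) e^(−t/τ).
T(675) = 60.049 + (-45.149)·0.21920 = 50.153 °C.

50.2 °C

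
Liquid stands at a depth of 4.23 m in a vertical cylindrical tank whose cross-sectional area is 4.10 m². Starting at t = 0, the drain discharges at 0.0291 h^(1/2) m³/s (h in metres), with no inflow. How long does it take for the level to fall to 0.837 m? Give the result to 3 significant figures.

With no inflow, A dh/dt = −0.0291 √h.
∫ h^(−1/2) dh = −(0.0291/A) ∫ dt, giving 2√h = 2√h₀ − (0.0291/A) t.
t = 2A(√h₀ − √h)/0.0291 = 2·4.10·(√4.23 − √0.837)/0.0291
  = 8.2000 × (2.0567 − 0.91488) / 0.0291 = 321.75 s.

322 s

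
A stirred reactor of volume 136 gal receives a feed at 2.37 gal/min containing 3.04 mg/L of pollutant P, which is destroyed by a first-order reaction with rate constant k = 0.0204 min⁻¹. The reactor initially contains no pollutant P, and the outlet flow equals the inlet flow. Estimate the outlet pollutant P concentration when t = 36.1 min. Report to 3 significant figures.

Species balance: V dC/dt = Q C_in − Q C − k V C.
This is linear with rate a = Q/V + k = 0.037826 min⁻¹.
C_ss = Q C_in/(Q + kV) = 1.4005 mg/L; C(t) = C_ss + (C₀ − C_ss) e^(−a t).
C(36.1) = 1.4005 + (-1.4005)·e^(−0.037826·36.1) = 1.4005 + (-1.4005)·0.25524 = 1.0430 mg/L.

1.04 mg/L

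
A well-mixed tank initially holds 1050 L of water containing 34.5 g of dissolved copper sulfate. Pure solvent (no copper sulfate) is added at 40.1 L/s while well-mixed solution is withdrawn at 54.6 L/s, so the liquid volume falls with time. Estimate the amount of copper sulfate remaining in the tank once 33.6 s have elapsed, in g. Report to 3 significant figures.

3.30 g

Let m(t) be the amount of copper sulfate. Volume: V(t) = V₀ + (Q_in − Q_out) t = 1050 − 14.500 t; V(33.6) = 562.80 L.
No copper sulfate enters, so dm/dt = −Q_out · (m/V).
Separate: dm/m = −Q_out dt/V(t) ⇒ ln(m/m₀) = −(Q_out/(Q_in−Q_out)) ln(V/V₀).
m = m₀ (V₀/V)^(Q_out/(Q_in−Q_out)) = 34.5 × (1050/562.80)^(-3.7655) = 3.2960 g.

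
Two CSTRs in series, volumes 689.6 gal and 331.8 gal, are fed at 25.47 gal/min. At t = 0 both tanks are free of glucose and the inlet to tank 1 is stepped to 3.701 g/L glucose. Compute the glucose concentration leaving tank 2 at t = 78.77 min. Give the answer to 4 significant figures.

3.320 g/L

Time constants: τᵢ = Vᵢ/Q for each well-mixed tank.
τ₁ = 689.6/25.47 = 27.0750 min; τ₂ = 331.8/25.47 = 13.0271 min.
Solving the cascade with C₁(0)=C₂(0)=0 gives C₂(t) = C_in[1 − (τ₁ e^(−t/τ₁) − τ₂ e^(−t/τ₂))/(τ₁ − τ₂)].
At t = 78.77: e^(−t/τ₁) = 0.0545124, e^(−t/τ₂) = 0.00236582.
C₂ = 3.701·[1 − (27.0750·0.0545124 − 13.0271·0.00236582)/(14.0479)] = 3.701·0.897130 = 3.32028 g/L.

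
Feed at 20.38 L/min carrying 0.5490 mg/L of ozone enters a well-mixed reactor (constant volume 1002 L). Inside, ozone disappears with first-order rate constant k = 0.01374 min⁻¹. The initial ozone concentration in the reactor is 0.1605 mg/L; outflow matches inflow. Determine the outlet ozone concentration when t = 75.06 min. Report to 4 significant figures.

0.3147 mg/L

Species balance: V dC/dt = Q C_in − Q C − k V C.
This is linear with rate a = Q/V + k = 0.0340793 min⁻¹.
C_ss = Q C_in/(Q + kV) = 0.327656 mg/L; C(t) = C_ss + (C₀ − C_ss) e^(−a t).
C(75.06) = 0.327656 + (-0.167156)·e^(−0.0340793·75.06) = 0.327656 + (-0.167156)·0.0774600 = 0.314708 mg/L.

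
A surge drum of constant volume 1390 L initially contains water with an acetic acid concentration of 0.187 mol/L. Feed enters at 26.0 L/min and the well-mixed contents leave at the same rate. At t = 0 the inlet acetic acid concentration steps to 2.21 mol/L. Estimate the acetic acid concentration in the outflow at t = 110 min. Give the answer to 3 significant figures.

1.95 mol/L

Species balance on the tank: V dC/dt = Q(C_in − C).
Time constant τ = V/Q = 1390/26.0 = 53.462 min.
Solution: C(t) = C_in + (C₀ − C_in) e^(−t/τ).
C(110) = 2.21 + (0.187 − 2.21)·e^(−110/53.462) = 2.21 + (-2.0230)·0.12777 = 1.9515 mol/L.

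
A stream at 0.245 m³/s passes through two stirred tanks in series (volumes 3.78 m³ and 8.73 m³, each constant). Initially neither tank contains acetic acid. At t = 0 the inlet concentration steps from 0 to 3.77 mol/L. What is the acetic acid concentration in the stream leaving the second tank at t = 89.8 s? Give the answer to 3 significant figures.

Time constants: τᵢ = Vᵢ/Q for each well-mixed tank.
τ₁ = 3.78/0.245 = 15.429 s; τ₂ = 8.73/0.245 = 35.633 s.
Solving the cascade with C₁(0)=C₂(0)=0 gives C₂(t) = C_in[1 − (τ₁ e^(−t/τ₁) − τ₂ e^(−t/τ₂))/(τ₁ − τ₂)].
At t = 89.8: e^(−t/τ₁) = 0.0029665, e^(−t/τ₂) = 0.080447.
C₂ = 3.77·[1 − (15.429·0.0029665 − 35.633·0.080447)/(-20.204)] = 3.77·0.86039 = 3.2437 mol/L.

3.24 mol/L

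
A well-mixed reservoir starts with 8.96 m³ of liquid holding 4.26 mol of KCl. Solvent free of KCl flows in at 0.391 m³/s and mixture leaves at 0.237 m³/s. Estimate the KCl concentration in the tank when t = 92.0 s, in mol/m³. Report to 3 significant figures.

0.0428 mol/m³

Total volume: dV/dt = Q_in − Q_out = 0.15400 m³/s, so V(t) = 8.96 + 0.15400 t and V(92.0) = 23.128 m³.
No KCl enters, so dm/dt = −Q_out · (m/V).
dm/m = −Q_out dt/(V₀ + 0.15400 t); integrating gives ln(m/m₀) = −(Q_out/(Q_in−Q_out)) ln(V/V₀).
m = m₀ (V₀/V)^(Q_out/(Q_in−Q_out)) = 4.26 × (8.96/23.128)^(1.5390) = 0.98996 mol.
C = m/V = 0.98996/23.128 = 0.042804 mol/m³.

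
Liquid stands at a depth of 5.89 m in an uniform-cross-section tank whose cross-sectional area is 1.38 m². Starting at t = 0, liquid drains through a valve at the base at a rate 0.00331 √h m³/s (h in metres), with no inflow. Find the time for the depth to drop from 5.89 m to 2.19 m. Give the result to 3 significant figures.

With no inflow, A dh/dt = −0.00331 √h.
∫ h^(−1/2) dh = −(0.00331/A) ∫ dt, giving 2√h = 2√h₀ − (0.00331/A) t.
t = 2A(√h₀ − √h)/0.00331 = 2·1.38·(√5.89 − √2.19)/0.00331
  = 2.7600 × (2.4269 − 1.4799) / 0.00331 = 789.70 s.

790 s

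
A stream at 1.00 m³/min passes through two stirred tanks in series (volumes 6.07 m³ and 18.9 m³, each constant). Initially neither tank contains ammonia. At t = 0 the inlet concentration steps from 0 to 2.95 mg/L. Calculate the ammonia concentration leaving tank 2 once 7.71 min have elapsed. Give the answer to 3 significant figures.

Species balance on tank i: dCᵢ/dt = (Cᵢ₋₁ − Cᵢ)/τᵢ with τᵢ = Vᵢ/Q.
τ₁ = 6.07/1.00 = 6.0700 min; τ₂ = 18.9/1.00 = 18.900 min.
Solving the cascade with C₁(0)=C₂(0)=0 gives C₂(t) = C_in[1 − (τ₁ e^(−t/τ₁) − τ₂ e^(−t/τ₂))/(τ₁ − τ₂)].
At t = 7.71: e^(−t/τ₁) = 0.28078, e^(−t/τ₂) = 0.66502.
C₂ = 2.95·[1 − (6.0700·0.28078 − 18.900·0.66502)/(-12.830)] = 2.95·0.15319 = 0.45191 mg/L.

0.452 mg/L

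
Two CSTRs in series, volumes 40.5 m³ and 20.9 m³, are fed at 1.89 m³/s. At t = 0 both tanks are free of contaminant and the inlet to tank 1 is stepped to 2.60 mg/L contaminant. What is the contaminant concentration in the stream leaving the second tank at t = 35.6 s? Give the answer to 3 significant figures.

1.69 mg/L

Species balance on tank i: dCᵢ/dt = (Cᵢ₋₁ − Cᵢ)/τᵢ with τᵢ = Vᵢ/Q.
τ₁ = 40.5/1.89 = 21.429 s; τ₂ = 20.9/1.89 = 11.058 s.
Solving the cascade with C₁(0)=C₂(0)=0 gives C₂(t) = C_in[1 − (τ₁ e^(−t/τ₁) − τ₂ e^(−t/τ₂))/(τ₁ − τ₂)].
At t = 35.6: e^(−t/τ₁) = 0.18989, e^(−t/τ₂) = 0.039982.
C₂ = 2.60·[1 − (21.429·0.18989 − 11.058·0.039982)/(10.370)] = 2.60·0.65027 = 1.6907 mg/L.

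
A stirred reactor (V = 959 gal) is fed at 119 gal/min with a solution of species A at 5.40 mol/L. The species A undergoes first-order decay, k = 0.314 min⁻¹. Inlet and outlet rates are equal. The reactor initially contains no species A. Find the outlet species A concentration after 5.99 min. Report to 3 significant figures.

Accumulation = in − out − consumed: V dC/dt = Q C_in − Q C − k V C.
dC/dt = (Q/V) C_in − (Q/V + k) C; effective rate a = Q/V + k = 0.12409 + 0.314 = 0.43809 min⁻¹.
C_ss = Q C_in/(Q + kV) = 1.5295 mol/L; C(t) = C_ss + (C₀ − C_ss) e^(−a t).
C(5.99) = 1.5295 + (-1.5295)·e^(−0.43809·5.99) = 1.5295 + (-1.5295)·0.072502 = 1.4186 mol/L.

1.42 mol/L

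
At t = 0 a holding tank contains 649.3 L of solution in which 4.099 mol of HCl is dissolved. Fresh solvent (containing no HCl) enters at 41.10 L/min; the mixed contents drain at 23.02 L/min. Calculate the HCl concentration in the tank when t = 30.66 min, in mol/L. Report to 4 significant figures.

Total volume: dV/dt = Q_in − Q_out = 18.0800 L/min, so V(t) = 649.3 + 18.0800 t and V(30.66) = 1203.63 L.
No HCl enters, so dm/dt = −Q_out · (m/V).
dm/m = −Q_out dt/(V₀ + 18.0800 t); integrating gives ln(m/m₀) = −(Q_out/(Q_in−Q_out)) ln(V/V₀).
m = m₀ (V₀/V)^(Q_out/(Q_in−Q_out)) = 4.099 × (649.3/1203.63)^(1.27323) = 1.86806 mol.
C = m/V = 1.86806/1203.63 = 0.00155202 mol/L.

0.001552 mol/L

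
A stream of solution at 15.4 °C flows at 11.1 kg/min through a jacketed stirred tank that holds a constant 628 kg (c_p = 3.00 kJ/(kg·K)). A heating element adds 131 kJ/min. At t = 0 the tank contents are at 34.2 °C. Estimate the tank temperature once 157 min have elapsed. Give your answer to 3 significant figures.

20.3 °C

First-law balance (no shaft work): M c_p dT/dt = ṁ c_p (T_in − T) + 131.
Rearrange: dT/dt = (T_ss − T)/τ with τ = M/ṁ = 56.577 min and T_ss = T_in + Q̇/(ṁ c_p) = 19.334 °C.
This is linear first-order; T(t) = T_ss + (T₀ − T_ss) e^(−t/τ).
T(157) = 19.334 + (14.866)·e^(−157/56.577) = 19.334 + (14.866)·0.062349 = 20.261 °C.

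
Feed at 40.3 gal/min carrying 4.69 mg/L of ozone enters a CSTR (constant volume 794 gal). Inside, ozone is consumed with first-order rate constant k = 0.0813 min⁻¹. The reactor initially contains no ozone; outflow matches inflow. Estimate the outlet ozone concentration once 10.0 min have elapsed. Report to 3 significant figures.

1.32 mg/L

V dC/dt = Q(C_in − C) − k V C.
This is linear with rate a = Q/V + k = 0.13206 min⁻¹.
C_ss = Q C_in/(Q + kV) = 1.8026 mg/L; C(t) = C_ss + (C₀ − C_ss) e^(−a t).
C(10.0) = 1.8026 + (-1.8026)·e^(−0.13206·10.0) = 1.8026 + (-1.8026)·0.26699 = 1.3213 mg/L.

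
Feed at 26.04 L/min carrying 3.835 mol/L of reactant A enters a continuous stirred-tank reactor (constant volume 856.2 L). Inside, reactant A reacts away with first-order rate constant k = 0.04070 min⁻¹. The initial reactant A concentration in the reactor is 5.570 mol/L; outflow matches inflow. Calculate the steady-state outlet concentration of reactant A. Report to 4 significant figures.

Species balance: V dC/dt = Q C_in − Q C − k V C.
At steady state: 0 = Q C_in − (Q + kV) C_ss, so C_ss = Q C_in/(Q + kV).
C_ss = 26.04·3.835/(26.04 + 0.04070·856.2) = 99.8634/60.8873 = 1.64013 mol/L.

1.640 mol/L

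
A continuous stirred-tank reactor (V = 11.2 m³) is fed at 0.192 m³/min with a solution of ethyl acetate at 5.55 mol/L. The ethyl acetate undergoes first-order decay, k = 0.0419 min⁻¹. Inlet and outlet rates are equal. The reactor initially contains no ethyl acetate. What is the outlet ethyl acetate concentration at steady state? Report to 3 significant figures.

1.61 mol/L

Species balance: V dC/dt = Q C_in − Q C − k V C.
Steady state (dC/dt = 0): C_ss = Q C_in/(Q + kV) = C_in/(1 + kV/Q).
C_ss = 0.192·5.55/(0.192 + 0.0419·11.2) = 1.0656/0.66128 = 1.6114 mol/L.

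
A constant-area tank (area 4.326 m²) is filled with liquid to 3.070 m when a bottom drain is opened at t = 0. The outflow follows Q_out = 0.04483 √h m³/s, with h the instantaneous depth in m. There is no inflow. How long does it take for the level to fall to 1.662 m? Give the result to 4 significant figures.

With no inflow, A dh/dt = −0.04483 √h.
Separate and integrate: 2(√h − √h₀) = −(0.04483/A) t.
t = 2A(√h₀ − √h)/0.04483 = 2·4.326·(√3.070 − √1.662)/0.04483
  = 8.65200 × (1.75214 − 1.28919) / 0.04483 = 89.3485 s.

89.35 s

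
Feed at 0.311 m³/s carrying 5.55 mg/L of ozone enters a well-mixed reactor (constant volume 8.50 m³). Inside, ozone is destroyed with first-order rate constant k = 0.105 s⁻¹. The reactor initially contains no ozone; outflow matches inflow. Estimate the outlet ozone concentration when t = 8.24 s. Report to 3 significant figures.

V dC/dt = Q(C_in − C) − k V C.
This is linear with rate a = Q/V + k = 0.14159 s⁻¹.
C_ss = Q C_in/(Q + kV) = 1.4342 mg/L; C(t) = C_ss + (C₀ − C_ss) e^(−a t).
C(8.24) = 1.4342 + (-1.4342)·e^(−0.14159·8.24) = 1.4342 + (-1.4342)·0.31140 = 0.98759 mg/L.

0.988 mg/L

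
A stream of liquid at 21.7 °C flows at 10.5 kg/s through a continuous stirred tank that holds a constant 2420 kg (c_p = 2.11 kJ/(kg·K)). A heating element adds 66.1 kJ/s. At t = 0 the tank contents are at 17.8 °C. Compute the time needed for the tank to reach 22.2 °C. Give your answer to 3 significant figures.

235 s

Energy balance: M c_p dT/dt = ṁ c_p (T_in − T) + 66.1.
τ = M/ṁ = 230.48 s; T_ss = T_in + Q̇/(ṁ c_p) = 24.684 °C.
T(t) = T_ss + (T₀ − T_ss) e^(−t/τ). Set T = 22.2:
e^(−t/τ) = (22.2 − 24.684)/(17.8 − 24.684) = 0.36079
t = −230.48 · ln(0.36079) = 234.96 s.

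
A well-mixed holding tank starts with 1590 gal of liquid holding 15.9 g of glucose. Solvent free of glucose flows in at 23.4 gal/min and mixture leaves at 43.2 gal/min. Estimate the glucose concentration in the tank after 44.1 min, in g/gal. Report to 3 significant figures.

0.00390 g/gal

Total volume: dV/dt = Q_in − Q_out = -19.800 gal/min, so V(t) = 1590 − 19.800 t and V(44.1) = 716.82 gal.
Species balance (pure solvent in): dm/dt = −Q_out · m/V(t).
Separate: dm/m = −Q_out dt/V(t) ⇒ ln(m/m₀) = −(Q_out/(Q_in−Q_out)) ln(V/V₀).
m = m₀ (V₀/V)^(Q_out/(Q_in−Q_out)) = 15.9 × (1590/716.82)^(-2.1818) = 2.7959 g.
C = m/V = 2.7959/716.82 = 0.0039004 g/gal.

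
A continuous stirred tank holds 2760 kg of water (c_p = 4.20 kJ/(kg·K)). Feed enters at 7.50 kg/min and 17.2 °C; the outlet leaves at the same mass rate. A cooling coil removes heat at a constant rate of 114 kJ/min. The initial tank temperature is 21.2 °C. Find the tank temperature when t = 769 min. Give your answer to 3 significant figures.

14.5 °C

M c_p dT/dt = ṁ c_p (T_in − T) − Q̇.
τ = M/ṁ = 368.00 min; T_ss = T_in − Q̇/(ṁ c_p) = 17.2 − 114/(7.50·4.20) = 13.581 °C.
Integrating: T(t) = T_ss + (T₀ − T_ss) e^(−t/τ).
T(769) = 13.581 + (7.6190)·e^(−769/368.00) = 13.581 + (7.6190)·0.12373 = 14.524 °C.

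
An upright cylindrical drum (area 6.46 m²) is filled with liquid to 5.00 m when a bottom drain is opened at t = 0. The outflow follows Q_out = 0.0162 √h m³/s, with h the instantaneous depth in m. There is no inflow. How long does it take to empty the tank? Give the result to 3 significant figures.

A dh/dt = −Q_out = −0.0162 √h.
∫ h^(−1/2) dh = −(0.0162/A) ∫ dt, giving 2√h = 2√h₀ − (0.0162/A) t.
Set h = 0: 2√h₀ = (0.0162/A) t_empty ⇒ t_empty = 2A√h₀/0.0162.
t_empty = 2·6.46·√5.00/0.0162 = 12.920·2.2361/0.0162 = 1783.3 s.

1780 s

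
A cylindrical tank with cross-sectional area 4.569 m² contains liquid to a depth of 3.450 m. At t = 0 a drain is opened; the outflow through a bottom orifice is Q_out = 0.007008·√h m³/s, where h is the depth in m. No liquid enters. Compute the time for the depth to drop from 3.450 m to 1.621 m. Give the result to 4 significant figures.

761.8 s

A dh/dt = −Q_out = −0.007008 √h.
This is separable: 2 d(√h)/dt = −0.007008/A, so √h = √h₀ − (0.007008/(2A)) t.
t = 2A(√h₀ − √h)/0.007008 = 2·4.569·(√3.450 − √1.621)/0.007008
  = 9.13800 × (1.85742 − 1.27318) / 0.007008 = 761.803 s.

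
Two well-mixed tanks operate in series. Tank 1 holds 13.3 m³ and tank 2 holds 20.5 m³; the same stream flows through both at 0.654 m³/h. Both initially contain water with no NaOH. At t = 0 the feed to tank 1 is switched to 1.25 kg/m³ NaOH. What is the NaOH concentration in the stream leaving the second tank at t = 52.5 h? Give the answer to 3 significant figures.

0.758 kg/m³

Time constants: τᵢ = Vᵢ/Q for each well-mixed tank.
τ₁ = 13.3/0.654 = 20.336 h; τ₂ = 20.5/0.654 = 31.346 h.
Tank 1: C₁ = C_in(1 − e^(−t/τ₁)). Tank 2 (τ₁ ≠ τ₂): C₂ = C_in[1 − (τ₁ e^(−t/τ₁) − τ₂ e^(−t/τ₂))/(τ₁ − τ₂)].
At t = 52.5: e^(−t/τ₁) = 0.075654, e^(−t/τ₂) = 0.18733.
C₂ = 1.25·[1 − (20.336·0.075654 − 31.346·0.18733)/(-11.009)] = 1.25·0.60638 = 0.75797 kg/m³.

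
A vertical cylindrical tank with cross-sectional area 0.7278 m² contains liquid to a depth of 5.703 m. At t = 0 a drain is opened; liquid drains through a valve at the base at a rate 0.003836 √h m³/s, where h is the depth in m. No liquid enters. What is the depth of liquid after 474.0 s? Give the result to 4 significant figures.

With no inflow, A dh/dt = −0.003836 √h.
∫ h^(−1/2) dh = −(0.003836/A) ∫ dt, giving 2√h = 2√h₀ − (0.003836/A) t.
√h = √5.703 − 0.003836·474.0/(2·0.7278) = 2.38810 − 1.24915 = 1.13894.
h = 1.13894² = 1.29719 m.

1.297 m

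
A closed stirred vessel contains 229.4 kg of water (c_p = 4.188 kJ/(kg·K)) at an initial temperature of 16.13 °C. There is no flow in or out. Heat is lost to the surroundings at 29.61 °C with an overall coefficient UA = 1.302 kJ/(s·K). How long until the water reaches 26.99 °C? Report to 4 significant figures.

1209 s

M c_p dT/dt = −UA(T − T_amb).
τ = M c_p/UA = 737.886 s; T_ss = T_amb = 29.6100 °C.
T(t) = T_ss + (T₀ − T_ss)e^(−t/τ); set T = 26.99:
t = −τ ln[(T − T_ss)/(T₀ − T_ss)] = −737.886 · ln(0.194362) = 1208.68 s.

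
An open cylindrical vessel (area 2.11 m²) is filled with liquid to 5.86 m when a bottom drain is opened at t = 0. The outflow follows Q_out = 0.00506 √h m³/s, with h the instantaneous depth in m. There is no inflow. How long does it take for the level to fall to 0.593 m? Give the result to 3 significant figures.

1380 s

Accumulation of liquid (constant cross-section A): A dh/dt = −0.00506 √h.
This is separable: 2 d(√h)/dt = −0.00506/A, so √h = √h₀ − (0.00506/(2A)) t.
t = 2A(√h₀ − √h)/0.00506 = 2·2.11·(√5.86 − √0.593)/0.00506
  = 4.2200 × (2.4207 − 0.77006) / 0.00506 = 1376.7 s.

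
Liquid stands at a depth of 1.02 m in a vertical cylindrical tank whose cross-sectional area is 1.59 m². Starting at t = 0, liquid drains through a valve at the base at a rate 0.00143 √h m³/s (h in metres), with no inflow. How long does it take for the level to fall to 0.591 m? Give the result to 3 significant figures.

A dh/dt = −Q_out = −0.00143 √h.
Separate and integrate: 2(√h − √h₀) = −(0.00143/A) t.
t = 2A(√h₀ − √h)/0.00143 = 2·1.59·(√1.02 − √0.591)/0.00143
  = 3.1800 × (1.0100 − 0.76877) / 0.00143 = 536.34 s.

536 s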